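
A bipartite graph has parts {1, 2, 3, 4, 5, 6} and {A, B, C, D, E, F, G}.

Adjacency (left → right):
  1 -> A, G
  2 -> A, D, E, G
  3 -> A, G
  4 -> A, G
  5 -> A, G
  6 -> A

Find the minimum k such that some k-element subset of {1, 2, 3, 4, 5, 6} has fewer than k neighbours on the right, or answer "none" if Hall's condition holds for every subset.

3

Take S = {1, 3, 4}. Its neighbourhood is {A, G}, so |N(S)| = 2 < |S| = 3.
Every subset of size less than 3 has at least as many neighbours as members, so 3 is the minimum.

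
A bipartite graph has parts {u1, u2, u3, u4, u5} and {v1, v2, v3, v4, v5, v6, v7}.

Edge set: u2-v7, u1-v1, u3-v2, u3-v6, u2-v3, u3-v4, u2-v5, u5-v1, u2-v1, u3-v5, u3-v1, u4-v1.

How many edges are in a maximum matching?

One maximum matching: u1-v1, u2-v7, u3-v2.
The set {u1, u4, u5} has only 1 neighbour ({v1}), so by Hall's theorem at most 3 of the 5 left vertices can be matched.

3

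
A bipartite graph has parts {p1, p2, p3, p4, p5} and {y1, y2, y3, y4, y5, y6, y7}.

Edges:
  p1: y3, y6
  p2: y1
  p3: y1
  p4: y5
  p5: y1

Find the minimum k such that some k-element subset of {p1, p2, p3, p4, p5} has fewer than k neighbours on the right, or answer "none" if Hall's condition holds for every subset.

2

Take S = {p2, p3}. Its neighbourhood is {y1}, so |N(S)| = 1 < |S| = 2.
No single vertex violates Hall's condition since each has at least one neighbour, so 2 is the minimum.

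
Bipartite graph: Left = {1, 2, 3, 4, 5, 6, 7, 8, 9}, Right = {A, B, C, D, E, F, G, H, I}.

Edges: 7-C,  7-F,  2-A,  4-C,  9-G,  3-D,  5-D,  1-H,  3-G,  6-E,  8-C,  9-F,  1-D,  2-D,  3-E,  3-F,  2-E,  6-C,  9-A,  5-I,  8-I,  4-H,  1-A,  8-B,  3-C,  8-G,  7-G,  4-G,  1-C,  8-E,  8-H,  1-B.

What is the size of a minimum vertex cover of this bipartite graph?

The 9 edges 1–A, 2–D, 3–G, 4–H, 5–I, 6–E, 7–C, 8–B, 9–F form a matching, so any vertex cover needs at least 9 vertices (one per matched edge).
Conversely {1, 2, 3, 4, 5, 6, 7, 8, 9} meets every edge and has exactly 9 vertices, so 9 is optimal.

9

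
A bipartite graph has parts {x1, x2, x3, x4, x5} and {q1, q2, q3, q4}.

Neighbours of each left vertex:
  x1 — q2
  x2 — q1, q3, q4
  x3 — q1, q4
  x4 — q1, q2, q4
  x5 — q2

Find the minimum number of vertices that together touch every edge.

4

A maximum matching has 4 edges (e.g. x1–q2, x2–q3, x3–q1, x4–q4).
By König's theorem the minimum vertex cover has the same size. One such cover is {x2, x3, x4, q2}.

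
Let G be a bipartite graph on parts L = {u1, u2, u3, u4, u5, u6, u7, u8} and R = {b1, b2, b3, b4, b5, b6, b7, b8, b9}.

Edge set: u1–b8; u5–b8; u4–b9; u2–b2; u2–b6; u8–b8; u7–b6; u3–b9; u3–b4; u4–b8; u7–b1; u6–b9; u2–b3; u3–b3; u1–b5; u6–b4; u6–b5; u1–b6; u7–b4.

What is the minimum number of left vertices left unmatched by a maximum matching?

1

A valid assignment of size 7: u1–b5, u2–b2, u3–b3, u4–b9, u5–b8, u6–b4, u7–b6.
The set {u5, u8} has only 1 neighbour ({b8}), so by Hall's theorem at most 7 of the 8 left vertices can be matched.
That matches 7 of the 8, leaving 1 unmatched; no matching can do better.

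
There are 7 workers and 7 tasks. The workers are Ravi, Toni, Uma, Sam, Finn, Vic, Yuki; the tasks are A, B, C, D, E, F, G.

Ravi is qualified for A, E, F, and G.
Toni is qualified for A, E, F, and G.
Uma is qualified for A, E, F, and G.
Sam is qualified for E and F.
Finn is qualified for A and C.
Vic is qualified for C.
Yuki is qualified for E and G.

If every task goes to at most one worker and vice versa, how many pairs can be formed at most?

One maximum matching: Ravi-A, Toni-F, Uma-G, Sam-E, Finn-C.
The set {Ravi, Toni, Uma, Sam, Finn, Vic, Yuki} has only 5 neighbours ({A, C, E, F, G}), so by Hall's theorem at most 5 of the 7 workers can be matched.

5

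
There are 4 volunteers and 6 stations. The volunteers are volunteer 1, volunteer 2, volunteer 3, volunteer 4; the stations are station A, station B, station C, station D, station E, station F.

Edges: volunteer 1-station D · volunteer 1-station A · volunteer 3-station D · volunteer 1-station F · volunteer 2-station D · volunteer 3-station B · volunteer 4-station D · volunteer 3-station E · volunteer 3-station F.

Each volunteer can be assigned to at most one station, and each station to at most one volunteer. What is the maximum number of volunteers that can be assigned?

3

One maximum matching: volunteer 1–station A, volunteer 2–station D, volunteer 3–station B.
The set {volunteer 2, volunteer 4} has only 1 neighbour ({station D}), so by Hall's theorem at most 3 of the 4 volunteers can be matched.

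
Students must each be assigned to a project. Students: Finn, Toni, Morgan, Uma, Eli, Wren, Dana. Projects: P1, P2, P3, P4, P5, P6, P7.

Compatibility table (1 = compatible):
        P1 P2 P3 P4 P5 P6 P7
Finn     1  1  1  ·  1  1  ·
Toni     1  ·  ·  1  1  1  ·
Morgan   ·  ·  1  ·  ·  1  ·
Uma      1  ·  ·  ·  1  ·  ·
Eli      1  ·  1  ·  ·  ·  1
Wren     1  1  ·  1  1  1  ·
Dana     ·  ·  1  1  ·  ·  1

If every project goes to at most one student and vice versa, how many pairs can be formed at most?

7

For example, pair Finn→P3, Toni→P4, Morgan→P6, Uma→P5, Eli→P1, Wren→P2, Dana→P7.
All 7 students are matched, so no larger matching exists.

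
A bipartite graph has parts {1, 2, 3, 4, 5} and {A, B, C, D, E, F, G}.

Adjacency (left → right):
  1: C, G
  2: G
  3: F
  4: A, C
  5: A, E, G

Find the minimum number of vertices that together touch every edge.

5

{1, 2, 3, 4, 5} is a vertex cover of size 5: every edge has an endpoint in this set.
No smaller cover exists because 1–C, 2–G, 3–F, 4–A, 5–E is a matching of size 5, and a cover must include an endpoint of each of these disjoint edges (König's theorem).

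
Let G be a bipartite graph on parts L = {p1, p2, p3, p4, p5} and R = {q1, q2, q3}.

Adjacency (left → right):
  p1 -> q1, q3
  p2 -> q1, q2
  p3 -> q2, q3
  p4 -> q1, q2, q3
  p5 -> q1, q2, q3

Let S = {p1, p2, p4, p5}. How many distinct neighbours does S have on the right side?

3

The union of neighbours of {p1, p2, p4, p5} is {q1, q2, q3}, which has 3 elements.
Since |N(S)| = 3 < |S| = 4, Hall's condition fails for this subset.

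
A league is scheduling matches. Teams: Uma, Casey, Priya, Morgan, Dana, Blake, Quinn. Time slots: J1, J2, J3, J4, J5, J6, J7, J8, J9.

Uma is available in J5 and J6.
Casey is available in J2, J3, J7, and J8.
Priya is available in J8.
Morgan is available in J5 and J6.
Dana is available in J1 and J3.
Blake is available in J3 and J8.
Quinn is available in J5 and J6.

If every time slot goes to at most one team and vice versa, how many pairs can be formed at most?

6

A valid assignment of size 6: Uma–J5, Casey–J7, Priya–J8, Morgan–J6, Dana–J1, Blake–J3.
The set {Uma, Morgan, Quinn} has only 2 neighbours ({J5, J6}), so by Hall's theorem at most 6 of the 7 teams can be matched.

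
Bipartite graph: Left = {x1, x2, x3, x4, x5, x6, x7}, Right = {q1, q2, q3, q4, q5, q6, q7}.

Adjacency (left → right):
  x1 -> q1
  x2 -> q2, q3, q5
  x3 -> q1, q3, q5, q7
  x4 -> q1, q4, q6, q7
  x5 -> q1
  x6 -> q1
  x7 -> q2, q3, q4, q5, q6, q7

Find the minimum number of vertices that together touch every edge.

5

A maximum matching has 5 edges (e.g. x1–q1, x2–q2, x3–q5, x4–q4, x7–q6).
By König's theorem the minimum vertex cover has the same size. One such cover is {x2, x3, x4, x7, q1}.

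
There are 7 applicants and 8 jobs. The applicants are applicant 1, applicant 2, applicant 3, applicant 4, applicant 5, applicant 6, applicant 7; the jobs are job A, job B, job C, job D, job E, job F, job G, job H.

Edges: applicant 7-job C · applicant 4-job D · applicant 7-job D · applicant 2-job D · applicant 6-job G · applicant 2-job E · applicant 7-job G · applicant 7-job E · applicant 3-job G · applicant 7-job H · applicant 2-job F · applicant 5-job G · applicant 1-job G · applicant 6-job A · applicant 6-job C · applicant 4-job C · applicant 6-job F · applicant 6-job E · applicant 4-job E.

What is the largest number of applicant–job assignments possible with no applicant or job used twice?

One maximum matching: applicant 1-job G, applicant 2-job F, applicant 4-job E, applicant 6-job C, applicant 7-job D.
The set {applicant 1, applicant 3, applicant 5} has only 1 neighbour ({job G}), so by Hall's theorem at most 5 of the 7 applicants can be matched.

5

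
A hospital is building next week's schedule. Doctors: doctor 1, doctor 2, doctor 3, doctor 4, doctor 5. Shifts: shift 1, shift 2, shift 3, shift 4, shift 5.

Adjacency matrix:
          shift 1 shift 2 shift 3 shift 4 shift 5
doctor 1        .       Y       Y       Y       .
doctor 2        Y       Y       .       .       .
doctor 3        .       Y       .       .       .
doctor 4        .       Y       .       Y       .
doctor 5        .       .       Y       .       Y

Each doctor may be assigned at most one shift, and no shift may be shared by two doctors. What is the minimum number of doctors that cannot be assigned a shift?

One maximum matching: doctor 1→shift 3, doctor 2→shift 1, doctor 3→shift 2, doctor 4→shift 4, doctor 5→shift 5.
This saturates every doctor, so 5 is the maximum.
That matches 5 of the 5, leaving 0 unmatched; no matching can do better.

0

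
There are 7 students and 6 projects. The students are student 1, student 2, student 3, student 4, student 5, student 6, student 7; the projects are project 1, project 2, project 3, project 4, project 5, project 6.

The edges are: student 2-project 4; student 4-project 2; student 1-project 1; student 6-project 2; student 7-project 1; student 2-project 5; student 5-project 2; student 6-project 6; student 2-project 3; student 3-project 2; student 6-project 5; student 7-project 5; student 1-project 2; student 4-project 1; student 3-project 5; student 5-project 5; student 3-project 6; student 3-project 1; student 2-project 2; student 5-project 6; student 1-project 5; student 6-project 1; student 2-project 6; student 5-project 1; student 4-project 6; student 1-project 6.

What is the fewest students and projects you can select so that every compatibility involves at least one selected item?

A maximum matching has 5 edges (e.g. student 1–project 6, student 2–project 3, student 3–project 5, student 4–project 2, student 5–project 1).
By König's theorem the minimum vertex cover has the same size. One such cover is {student 2, project 1, project 2, project 5, project 6}.

5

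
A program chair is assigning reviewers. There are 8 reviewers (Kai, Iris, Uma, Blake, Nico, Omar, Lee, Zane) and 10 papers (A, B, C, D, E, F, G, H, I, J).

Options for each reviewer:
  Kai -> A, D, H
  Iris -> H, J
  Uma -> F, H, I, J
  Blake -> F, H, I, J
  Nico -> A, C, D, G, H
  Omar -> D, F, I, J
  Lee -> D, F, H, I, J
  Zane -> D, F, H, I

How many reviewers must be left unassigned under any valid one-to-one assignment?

1

For example, pair Kai→A, Iris→H, Uma→I, Blake→F, Nico→G, Omar→D, Lee→J.
The set {Iris, Uma, Blake, Omar, Lee, Zane} has only 5 neighbours ({D, F, H, I, J}), so by Hall's theorem at most 7 of the 8 reviewers can be matched.
That matches 7 of the 8, leaving 1 unmatched; no matching can do better.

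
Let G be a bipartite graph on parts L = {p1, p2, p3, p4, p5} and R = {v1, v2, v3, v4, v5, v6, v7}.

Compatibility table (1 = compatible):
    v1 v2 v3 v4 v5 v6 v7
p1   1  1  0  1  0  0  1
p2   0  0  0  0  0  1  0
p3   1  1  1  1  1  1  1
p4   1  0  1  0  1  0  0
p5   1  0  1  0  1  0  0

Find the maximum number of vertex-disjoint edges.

For example, pair p1→v7, p2→v6, p3→v2, p4→v3, p5→v1.
This saturates every left vertex, so 5 is the maximum.

5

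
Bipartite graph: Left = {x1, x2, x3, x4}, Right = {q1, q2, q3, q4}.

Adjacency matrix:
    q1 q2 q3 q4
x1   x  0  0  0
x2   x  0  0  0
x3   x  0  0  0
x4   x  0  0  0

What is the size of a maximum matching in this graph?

A valid assignment of size 1: x1–q1.
The set {x1, x2, x3, x4} has only 1 neighbour ({q1}), so by Hall's theorem at most 1 of the 4 left vertices can be matched.

1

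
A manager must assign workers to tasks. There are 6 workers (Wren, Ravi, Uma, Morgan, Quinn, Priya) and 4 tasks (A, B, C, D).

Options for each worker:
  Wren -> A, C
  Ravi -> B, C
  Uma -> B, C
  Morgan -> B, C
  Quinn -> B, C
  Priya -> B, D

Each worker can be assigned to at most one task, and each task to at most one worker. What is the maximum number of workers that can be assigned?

4

One maximum matching: Wren-A, Ravi-C, Uma-B, Priya-D.
The set {Ravi, Uma, Morgan, Quinn} has only 2 neighbours ({B, C}), so by Hall's theorem at most 4 of the 6 workers can be matched.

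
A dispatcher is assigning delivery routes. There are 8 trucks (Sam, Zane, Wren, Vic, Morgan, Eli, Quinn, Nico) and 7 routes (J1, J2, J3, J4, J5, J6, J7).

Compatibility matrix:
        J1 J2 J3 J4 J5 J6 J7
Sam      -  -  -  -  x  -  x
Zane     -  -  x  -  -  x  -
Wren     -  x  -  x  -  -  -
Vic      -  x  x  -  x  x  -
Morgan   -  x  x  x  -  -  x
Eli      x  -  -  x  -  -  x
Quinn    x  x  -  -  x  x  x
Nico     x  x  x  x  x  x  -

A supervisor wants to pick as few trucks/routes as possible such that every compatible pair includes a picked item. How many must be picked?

7

The 7 edges Sam–J7, Zane–J3, Wren–J4, Vic–J5, Morgan–J2, Eli–J1, Quinn–J6 form a matching, so any vertex cover needs at least 7 vertices (one per matched edge).
Conversely {J1, J2, J3, J4, J5, J6, J7} meets every edge and has exactly 7 vertices, so 7 is optimal.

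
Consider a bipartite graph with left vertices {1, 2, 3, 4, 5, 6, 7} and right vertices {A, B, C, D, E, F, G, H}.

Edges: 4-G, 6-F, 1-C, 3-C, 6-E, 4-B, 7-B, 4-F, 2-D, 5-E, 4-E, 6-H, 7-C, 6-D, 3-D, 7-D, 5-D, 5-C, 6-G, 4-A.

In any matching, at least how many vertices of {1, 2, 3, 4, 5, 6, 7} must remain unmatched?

1

For example, pair 1-C, 2-D, 4-A, 5-E, 6-G, 7-B.
The set {1, 2, 3} has only 2 neighbours ({C, D}), so by Hall's theorem at most 6 of the 7 left vertices can be matched.
That matches 6 of the 7, leaving 1 unmatched; no matching can do better.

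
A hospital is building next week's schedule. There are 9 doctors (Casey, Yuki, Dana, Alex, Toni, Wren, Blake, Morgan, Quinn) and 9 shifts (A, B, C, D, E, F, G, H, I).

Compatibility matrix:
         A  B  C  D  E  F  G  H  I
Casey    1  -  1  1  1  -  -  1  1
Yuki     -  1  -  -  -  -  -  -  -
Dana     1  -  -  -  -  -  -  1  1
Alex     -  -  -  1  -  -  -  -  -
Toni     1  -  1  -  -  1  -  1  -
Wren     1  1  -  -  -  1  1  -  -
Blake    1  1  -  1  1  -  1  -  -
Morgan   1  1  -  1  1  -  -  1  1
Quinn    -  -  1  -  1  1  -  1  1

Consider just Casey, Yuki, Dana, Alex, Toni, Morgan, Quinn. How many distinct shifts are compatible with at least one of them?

The union of neighbours of {Casey, Yuki, Dana, Alex, Toni, Morgan, Quinn} is {A, B, C, D, E, F, H, I}, which has 8 elements.
Since |N(S)| = 8 ≥ |S| = 7, Hall's condition holds for this subset.

8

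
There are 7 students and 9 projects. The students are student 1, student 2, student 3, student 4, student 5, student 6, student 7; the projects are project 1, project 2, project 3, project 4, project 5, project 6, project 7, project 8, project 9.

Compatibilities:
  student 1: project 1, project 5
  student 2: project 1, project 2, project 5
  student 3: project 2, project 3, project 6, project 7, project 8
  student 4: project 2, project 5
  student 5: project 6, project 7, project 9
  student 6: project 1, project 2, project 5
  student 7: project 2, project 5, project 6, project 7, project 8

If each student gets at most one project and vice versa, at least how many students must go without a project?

1

For example, pair student 1–project 5, student 2–project 1, student 3–project 3, student 4–project 2, student 5–project 9, student 7–project 7.
The set {student 1, student 2, student 4, student 6} has only 3 neighbours ({project 1, project 2, project 5}), so by Hall's theorem at most 6 of the 7 students can be matched.
That matches 6 of the 7, leaving 1 unmatched; no matching can do better.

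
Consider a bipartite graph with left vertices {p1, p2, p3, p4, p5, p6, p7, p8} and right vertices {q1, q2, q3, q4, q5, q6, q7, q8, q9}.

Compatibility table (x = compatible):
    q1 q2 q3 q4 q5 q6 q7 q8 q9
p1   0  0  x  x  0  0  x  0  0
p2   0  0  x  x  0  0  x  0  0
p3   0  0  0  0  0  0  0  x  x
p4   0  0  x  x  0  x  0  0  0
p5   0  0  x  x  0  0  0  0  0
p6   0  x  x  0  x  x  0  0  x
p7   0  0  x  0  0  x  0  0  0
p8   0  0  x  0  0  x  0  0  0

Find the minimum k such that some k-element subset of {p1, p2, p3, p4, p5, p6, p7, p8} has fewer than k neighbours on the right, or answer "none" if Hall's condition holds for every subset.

4

Take S = {p4, p5, p7, p8}. Its neighbourhood is {q3, q4, q6}, so |N(S)| = 3 < |S| = 4.
Every subset of size less than 4 has at least as many neighbours as members, so 4 is the minimum.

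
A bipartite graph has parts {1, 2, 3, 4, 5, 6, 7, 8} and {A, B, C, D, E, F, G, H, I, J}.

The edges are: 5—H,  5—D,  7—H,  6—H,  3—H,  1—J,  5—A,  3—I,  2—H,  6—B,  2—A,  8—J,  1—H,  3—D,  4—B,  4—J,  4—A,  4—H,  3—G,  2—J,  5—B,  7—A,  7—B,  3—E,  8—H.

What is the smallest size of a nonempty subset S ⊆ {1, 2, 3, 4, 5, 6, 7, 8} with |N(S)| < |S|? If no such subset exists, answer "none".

5

Take S = {1, 2, 4, 6, 7}. Its neighbourhood is {A, B, H, J}, so |N(S)| = 4 < |S| = 5.
Every subset of size less than 5 has at least as many neighbours as members, so 5 is the minimum.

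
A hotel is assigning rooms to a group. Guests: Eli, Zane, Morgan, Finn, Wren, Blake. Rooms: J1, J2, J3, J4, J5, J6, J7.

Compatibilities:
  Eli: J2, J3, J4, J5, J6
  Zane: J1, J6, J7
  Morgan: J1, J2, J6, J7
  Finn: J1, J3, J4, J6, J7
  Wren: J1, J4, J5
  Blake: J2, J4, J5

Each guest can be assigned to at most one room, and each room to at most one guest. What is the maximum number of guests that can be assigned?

6

One maximum matching: Eli→J3, Zane→J6, Morgan→J2, Finn→J7, Wren→J1, Blake→J5.
This saturates every guest, so 6 is the maximum.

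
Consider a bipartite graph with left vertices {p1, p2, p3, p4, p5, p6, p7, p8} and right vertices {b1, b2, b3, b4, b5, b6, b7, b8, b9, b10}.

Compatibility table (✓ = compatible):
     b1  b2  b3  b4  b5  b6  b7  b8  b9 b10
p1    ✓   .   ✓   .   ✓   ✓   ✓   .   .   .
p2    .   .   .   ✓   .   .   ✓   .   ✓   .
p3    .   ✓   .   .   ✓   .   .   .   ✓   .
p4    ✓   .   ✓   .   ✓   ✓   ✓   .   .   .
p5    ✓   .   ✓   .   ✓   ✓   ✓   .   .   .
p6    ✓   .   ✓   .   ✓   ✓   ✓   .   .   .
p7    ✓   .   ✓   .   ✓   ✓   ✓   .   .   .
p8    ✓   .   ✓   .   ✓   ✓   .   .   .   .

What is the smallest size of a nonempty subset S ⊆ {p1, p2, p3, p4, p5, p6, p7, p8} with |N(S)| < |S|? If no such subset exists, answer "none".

Take S = {p1, p4, p5, p6, p7, p8}. Its neighbourhood is {b1, b3, b5, b6, b7}, so |N(S)| = 5 < |S| = 6.
Every subset of size less than 6 has at least as many neighbours as members, so 6 is the minimum.

6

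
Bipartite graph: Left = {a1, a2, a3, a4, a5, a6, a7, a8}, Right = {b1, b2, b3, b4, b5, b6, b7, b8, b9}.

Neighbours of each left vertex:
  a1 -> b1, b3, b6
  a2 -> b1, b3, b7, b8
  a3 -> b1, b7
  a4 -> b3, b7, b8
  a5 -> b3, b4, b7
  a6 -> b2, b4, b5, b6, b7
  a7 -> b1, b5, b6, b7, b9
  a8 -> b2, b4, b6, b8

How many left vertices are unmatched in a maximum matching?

0

One maximum matching: a1→b6, a2→b7, a3→b1, a4→b3, a5→b4, a6→b2, a7→b5, a8→b8.
All 8 left vertices are matched, so no larger matching exists.
That matches 8 of the 8, leaving 0 unmatched; no matching can do better.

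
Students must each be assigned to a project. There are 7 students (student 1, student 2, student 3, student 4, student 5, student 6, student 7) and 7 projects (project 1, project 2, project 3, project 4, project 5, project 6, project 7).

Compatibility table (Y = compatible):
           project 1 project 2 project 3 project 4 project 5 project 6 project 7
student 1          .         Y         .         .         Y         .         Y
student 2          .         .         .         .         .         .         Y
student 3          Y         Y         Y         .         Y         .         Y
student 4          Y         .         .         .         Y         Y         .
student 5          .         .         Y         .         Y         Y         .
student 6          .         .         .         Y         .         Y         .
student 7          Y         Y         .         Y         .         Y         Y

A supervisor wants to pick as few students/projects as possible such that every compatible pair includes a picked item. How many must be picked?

7

The 7 edges student 1–project 5, student 2–project 7, student 3–project 3, student 4–project 1, student 5–project 6, student 6–project 4, student 7–project 2 form a matching, so any vertex cover needs at least 7 vertices (one per matched edge).
Conversely {student 1, student 2, student 3, student 4, student 5, student 6, student 7} meets every edge and has exactly 7 vertices, so 7 is optimal.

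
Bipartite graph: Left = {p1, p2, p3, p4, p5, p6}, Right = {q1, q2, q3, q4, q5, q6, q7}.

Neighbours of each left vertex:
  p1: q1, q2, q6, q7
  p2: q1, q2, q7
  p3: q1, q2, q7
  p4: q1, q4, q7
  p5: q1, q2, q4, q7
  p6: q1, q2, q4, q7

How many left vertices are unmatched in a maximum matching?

One maximum matching: p1-q6, p2-q1, p3-q7, p4-q4, p5-q2.
The set {p2, p3, p4, p5, p6} has only 4 neighbours ({q1, q2, q4, q7}), so by Hall's theorem at most 5 of the 6 left vertices can be matched.
That matches 5 of the 6, leaving 1 unmatched; no matching can do better.

1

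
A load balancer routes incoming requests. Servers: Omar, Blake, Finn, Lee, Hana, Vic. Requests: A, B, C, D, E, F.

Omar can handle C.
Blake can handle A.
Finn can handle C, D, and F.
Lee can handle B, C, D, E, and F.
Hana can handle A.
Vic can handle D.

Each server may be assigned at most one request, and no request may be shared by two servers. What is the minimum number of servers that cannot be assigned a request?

1

A valid assignment of size 5: Omar→C, Blake→A, Finn→F, Lee→E, Vic→D.
The set {Blake, Hana} has only 1 neighbour ({A}), so by Hall's theorem at most 5 of the 6 servers can be matched.
That matches 5 of the 6, leaving 1 unmatched; no matching can do better.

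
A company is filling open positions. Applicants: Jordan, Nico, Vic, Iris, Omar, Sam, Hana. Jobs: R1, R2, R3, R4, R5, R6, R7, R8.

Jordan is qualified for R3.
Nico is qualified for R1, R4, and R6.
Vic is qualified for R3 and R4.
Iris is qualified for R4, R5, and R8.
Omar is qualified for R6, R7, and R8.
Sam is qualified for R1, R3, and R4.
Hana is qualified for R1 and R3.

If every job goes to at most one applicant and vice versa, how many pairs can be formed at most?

6

A valid assignment of size 6: Jordan→R3, Nico→R6, Vic→R4, Iris→R8, Omar→R7, Sam→R1.
The set {Jordan, Vic, Sam, Hana} has only 3 neighbours ({R1, R3, R4}), so by Hall's theorem at most 6 of the 7 applicants can be matched.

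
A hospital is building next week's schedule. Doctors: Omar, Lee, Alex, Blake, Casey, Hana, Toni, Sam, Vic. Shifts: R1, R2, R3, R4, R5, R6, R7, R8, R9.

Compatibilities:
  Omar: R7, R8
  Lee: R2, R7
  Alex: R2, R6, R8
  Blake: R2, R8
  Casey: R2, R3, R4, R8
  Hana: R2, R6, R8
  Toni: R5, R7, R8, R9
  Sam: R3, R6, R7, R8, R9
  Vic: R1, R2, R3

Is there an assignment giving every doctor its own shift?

The set {Omar, Lee, Alex, Blake, Hana} has only 4 neighbours ({R2, R6, R7, R8}), so by Hall's theorem at most 8 of the 9 doctors can be matched.
Hence no matching covers every doctor.

No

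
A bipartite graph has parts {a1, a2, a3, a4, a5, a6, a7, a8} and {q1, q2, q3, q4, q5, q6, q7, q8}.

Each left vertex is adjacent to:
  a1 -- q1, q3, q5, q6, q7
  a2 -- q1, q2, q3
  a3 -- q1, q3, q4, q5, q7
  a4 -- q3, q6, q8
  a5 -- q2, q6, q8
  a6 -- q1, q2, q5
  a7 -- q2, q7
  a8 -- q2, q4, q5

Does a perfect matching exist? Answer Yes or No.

Yes

One maximum matching: a1-q6, a2-q1, a3-q4, a4-q3, a5-q8, a6-q5, a7-q7, a8-q2.
All 8 left vertices are covered.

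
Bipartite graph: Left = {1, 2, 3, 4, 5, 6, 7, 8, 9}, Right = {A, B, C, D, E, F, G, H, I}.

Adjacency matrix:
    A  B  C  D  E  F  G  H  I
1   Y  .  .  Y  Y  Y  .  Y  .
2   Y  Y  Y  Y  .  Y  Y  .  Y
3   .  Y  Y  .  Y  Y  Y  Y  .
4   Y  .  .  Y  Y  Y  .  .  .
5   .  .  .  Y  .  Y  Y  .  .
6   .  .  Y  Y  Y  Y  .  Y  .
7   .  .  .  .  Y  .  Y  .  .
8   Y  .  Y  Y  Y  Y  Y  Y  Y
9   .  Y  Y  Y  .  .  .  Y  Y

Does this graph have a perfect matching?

One maximum matching: 1-A, 2-B, 3-G, 4-D, 5-F, 6-C, 7-E, 8-I, 9-H.
Every left vertex is matched, so this is a perfect matching.

Yes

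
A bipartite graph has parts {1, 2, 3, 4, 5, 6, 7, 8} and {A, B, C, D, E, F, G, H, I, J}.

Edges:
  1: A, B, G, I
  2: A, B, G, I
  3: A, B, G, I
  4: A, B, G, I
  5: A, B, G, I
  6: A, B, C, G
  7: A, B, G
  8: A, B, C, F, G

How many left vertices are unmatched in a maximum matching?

2

A valid assignment of size 6: 1→I, 2→G, 3→A, 4→B, 6→C, 8→F.
The set {1, 2, 3, 4, 5, 7} has only 4 neighbours ({A, B, G, I}), so by Hall's theorem at most 6 of the 8 left vertices can be matched.
That matches 6 of the 8, leaving 2 unmatched; no matching can do better.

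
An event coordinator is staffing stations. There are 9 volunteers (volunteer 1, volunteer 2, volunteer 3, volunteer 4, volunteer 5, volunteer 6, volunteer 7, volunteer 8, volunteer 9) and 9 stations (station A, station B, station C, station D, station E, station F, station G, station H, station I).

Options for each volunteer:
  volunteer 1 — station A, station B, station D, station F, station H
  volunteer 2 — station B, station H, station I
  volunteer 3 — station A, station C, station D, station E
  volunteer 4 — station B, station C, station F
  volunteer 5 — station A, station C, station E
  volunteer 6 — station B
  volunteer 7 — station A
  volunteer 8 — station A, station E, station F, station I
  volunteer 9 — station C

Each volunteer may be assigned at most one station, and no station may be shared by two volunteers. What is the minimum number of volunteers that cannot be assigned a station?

For example, pair volunteer 1-station H, volunteer 2-station I, volunteer 3-station D, volunteer 4-station F, volunteer 5-station C, volunteer 6-station B, volunteer 7-station A, volunteer 8-station E.
The set {volunteer 1, volunteer 2, volunteer 3, volunteer 4, volunteer 5, volunteer 6, volunteer 7, volunteer 8, volunteer 9} has only 8 neighbours ({station A, station B, station C, station D, station E, station F, station H, station I}), so by Hall's theorem at most 8 of the 9 volunteers can be matched.
That matches 8 of the 9, leaving 1 unmatched; no matching can do better.

1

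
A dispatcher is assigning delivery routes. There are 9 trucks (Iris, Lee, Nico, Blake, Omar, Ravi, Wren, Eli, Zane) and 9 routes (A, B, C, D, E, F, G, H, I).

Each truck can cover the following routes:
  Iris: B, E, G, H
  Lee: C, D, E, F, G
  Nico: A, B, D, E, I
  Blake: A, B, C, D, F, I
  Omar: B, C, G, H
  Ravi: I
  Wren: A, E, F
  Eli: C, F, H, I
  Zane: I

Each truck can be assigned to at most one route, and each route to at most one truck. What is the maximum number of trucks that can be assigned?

One maximum matching: Iris→G, Lee→D, Nico→B, Blake→A, Omar→C, Ravi→I, Wren→E, Eli→F.
The set {Ravi, Zane} has only 1 neighbour ({I}), so by Hall's theorem at most 8 of the 9 trucks can be matched.

8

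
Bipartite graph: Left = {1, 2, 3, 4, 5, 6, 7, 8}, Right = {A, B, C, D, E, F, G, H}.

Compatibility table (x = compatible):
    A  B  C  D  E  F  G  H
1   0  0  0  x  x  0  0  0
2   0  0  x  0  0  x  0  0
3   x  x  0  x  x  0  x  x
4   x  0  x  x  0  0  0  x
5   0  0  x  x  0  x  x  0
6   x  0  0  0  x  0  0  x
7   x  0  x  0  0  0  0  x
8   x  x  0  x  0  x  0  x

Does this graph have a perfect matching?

One maximum matching: 1→E, 2→F, 3→B, 4→D, 5→G, 6→H, 7→C, 8→A.
Every left vertex is matched, so this is a perfect matching.

Yes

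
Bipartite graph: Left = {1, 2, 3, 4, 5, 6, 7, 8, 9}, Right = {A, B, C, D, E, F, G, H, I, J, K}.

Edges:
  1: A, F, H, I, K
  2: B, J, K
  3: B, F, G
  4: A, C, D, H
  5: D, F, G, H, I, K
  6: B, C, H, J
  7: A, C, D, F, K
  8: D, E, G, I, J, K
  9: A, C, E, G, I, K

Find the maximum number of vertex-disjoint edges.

9

A valid assignment of size 9: 1→H, 2→B, 3→F, 4→D, 5→K, 6→C, 7→A, 8→J, 9→G.
This saturates every left vertex, so 9 is the maximum.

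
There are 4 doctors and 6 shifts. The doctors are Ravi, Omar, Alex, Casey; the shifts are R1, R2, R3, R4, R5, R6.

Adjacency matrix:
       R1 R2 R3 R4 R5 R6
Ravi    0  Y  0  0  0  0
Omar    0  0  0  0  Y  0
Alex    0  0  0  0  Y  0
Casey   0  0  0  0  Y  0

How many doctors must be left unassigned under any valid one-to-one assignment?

2

For example, pair Ravi–R2, Omar–R5.
The set {Omar, Alex, Casey} has only 1 neighbour ({R5}), so by Hall's theorem at most 2 of the 4 doctors can be matched.
That matches 2 of the 4, leaving 2 unmatched; no matching can do better.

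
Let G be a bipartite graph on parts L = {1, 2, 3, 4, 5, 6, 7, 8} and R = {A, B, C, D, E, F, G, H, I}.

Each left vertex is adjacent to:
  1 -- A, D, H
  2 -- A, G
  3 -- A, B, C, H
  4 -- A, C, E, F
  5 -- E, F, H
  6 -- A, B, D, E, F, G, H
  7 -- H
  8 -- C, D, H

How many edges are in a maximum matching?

One maximum matching: 1–D, 2–A, 3–B, 4–E, 5–F, 6–G, 7–H, 8–C.
This saturates every left vertex, so 8 is the maximum.

8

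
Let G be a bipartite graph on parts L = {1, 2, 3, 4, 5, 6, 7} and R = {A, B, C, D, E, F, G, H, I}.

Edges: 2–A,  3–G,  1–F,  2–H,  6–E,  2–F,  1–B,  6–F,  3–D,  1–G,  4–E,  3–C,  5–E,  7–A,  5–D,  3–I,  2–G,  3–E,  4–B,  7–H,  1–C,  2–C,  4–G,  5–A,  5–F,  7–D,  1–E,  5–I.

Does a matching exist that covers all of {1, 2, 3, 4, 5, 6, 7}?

One maximum matching: 1–C, 2–A, 3–G, 4–B, 5–F, 6–E, 7–D.
Every left vertex is matched, so this matching saturates all of them.

Yes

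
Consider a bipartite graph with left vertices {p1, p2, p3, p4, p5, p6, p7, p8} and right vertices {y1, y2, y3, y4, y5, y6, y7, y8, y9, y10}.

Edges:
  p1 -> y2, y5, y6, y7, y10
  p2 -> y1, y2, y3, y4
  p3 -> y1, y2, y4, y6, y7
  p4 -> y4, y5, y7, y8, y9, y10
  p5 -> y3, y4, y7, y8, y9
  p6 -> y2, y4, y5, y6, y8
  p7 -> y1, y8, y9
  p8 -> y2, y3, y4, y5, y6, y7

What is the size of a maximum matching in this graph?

8

For example, pair p1→y7, p2→y1, p3→y2, p4→y10, p5→y3, p6→y4, p7→y8, p8→y6.
This saturates every left vertex, so 8 is the maximum.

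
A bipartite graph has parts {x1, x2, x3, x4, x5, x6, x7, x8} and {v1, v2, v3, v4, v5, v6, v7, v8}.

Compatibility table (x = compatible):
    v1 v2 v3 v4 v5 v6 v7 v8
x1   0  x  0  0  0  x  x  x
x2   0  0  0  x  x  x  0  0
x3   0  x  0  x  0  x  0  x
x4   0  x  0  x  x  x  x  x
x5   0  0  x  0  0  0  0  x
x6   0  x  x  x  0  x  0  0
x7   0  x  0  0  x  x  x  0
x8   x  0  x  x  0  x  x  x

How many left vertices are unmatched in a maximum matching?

One maximum matching: x1–v7, x2–v5, x3–v4, x4–v8, x5–v3, x6–v6, x7–v2, x8–v1.
All 8 left vertices are matched, so no larger matching exists.
That matches 8 of the 8, leaving 0 unmatched; no matching can do better.

0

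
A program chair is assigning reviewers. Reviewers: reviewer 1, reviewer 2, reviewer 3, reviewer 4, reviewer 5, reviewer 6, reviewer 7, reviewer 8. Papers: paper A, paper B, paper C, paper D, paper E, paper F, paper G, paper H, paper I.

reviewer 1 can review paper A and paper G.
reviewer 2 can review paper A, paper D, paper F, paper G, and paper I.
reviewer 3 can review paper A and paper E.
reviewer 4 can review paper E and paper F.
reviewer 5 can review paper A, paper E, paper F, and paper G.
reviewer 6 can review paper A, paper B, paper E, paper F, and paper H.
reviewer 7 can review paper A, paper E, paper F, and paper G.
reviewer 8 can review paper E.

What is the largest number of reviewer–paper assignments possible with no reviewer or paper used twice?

6

For example, pair reviewer 1–paper G, reviewer 2–paper I, reviewer 3–paper A, reviewer 4–paper F, reviewer 5–paper E, reviewer 6–paper B.
The set {reviewer 1, reviewer 3, reviewer 4, reviewer 5, reviewer 7, reviewer 8} has only 4 neighbours ({paper A, paper E, paper F, paper G}), so by Hall's theorem at most 6 of the 8 reviewers can be matched.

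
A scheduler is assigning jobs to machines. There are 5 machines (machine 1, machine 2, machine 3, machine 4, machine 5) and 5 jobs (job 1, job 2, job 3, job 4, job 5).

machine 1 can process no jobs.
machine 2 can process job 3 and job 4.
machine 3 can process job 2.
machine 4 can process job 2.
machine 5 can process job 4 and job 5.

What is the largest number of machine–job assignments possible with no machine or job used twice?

A valid assignment of size 3: machine 2-job 3, machine 3-job 2, machine 5-job 4.
The set {machine 1, machine 3, machine 4} has only 1 neighbour ({job 2}), so by Hall's theorem at most 3 of the 5 machines can be matched.

3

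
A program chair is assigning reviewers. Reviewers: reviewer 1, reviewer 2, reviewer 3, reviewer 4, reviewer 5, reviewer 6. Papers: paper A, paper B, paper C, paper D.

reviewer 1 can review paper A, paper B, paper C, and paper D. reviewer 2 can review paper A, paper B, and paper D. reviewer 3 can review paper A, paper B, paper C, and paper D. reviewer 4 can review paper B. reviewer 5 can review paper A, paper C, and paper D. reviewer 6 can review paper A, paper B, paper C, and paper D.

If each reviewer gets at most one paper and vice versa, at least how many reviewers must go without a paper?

2

One maximum matching: reviewer 1→paper C, reviewer 2→paper D, reviewer 3→paper A, reviewer 4→paper B.
The set {reviewer 1, reviewer 2, reviewer 3, reviewer 4, reviewer 5, reviewer 6} has only 4 neighbours ({paper A, paper B, paper C, paper D}), so by Hall's theorem at most 4 of the 6 reviewers can be matched.
That matches 4 of the 6, leaving 2 unmatched; no matching can do better.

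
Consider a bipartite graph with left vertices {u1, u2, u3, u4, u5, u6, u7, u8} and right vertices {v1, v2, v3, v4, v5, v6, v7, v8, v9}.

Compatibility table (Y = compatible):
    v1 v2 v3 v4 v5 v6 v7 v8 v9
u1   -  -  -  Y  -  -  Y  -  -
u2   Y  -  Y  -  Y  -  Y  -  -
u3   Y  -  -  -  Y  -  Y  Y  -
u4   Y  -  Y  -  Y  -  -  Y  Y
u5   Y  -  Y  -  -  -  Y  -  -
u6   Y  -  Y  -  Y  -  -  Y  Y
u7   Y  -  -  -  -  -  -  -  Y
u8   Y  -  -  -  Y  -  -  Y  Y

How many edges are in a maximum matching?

For example, pair u1-v4, u2-v3, u3-v8, u4-v9, u5-v7, u6-v5, u7-v1.
The set {u2, u3, u4, u5, u6, u7, u8} has only 6 neighbours ({v1, v3, v5, v7, v8, v9}), so by Hall's theorem at most 7 of the 8 left vertices can be matched.

7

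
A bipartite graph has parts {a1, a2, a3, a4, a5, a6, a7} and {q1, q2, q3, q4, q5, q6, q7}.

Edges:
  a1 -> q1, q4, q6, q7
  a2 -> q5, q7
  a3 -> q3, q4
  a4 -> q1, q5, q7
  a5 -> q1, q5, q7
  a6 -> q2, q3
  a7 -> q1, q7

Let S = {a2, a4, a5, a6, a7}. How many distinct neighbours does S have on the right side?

5

The union of neighbours of {a2, a4, a5, a6, a7} is {q1, q2, q3, q5, q7}, which has 5 elements.
Since |N(S)| = 5 ≥ |S| = 5, Hall's condition holds for this subset.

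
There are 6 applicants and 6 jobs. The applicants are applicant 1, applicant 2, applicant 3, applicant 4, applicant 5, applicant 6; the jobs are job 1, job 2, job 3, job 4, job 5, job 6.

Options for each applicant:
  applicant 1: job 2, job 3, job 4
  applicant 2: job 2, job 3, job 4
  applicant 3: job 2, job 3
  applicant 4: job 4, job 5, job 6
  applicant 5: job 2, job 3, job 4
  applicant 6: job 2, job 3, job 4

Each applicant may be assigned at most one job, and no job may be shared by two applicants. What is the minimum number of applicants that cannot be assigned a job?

2

For example, pair applicant 1-job 3, applicant 2-job 4, applicant 3-job 2, applicant 4-job 6.
The set {applicant 1, applicant 2, applicant 3, applicant 5, applicant 6} has only 3 neighbours ({job 2, job 3, job 4}), so by Hall's theorem at most 4 of the 6 applicants can be matched.
That matches 4 of the 6, leaving 2 unmatched; no matching can do better.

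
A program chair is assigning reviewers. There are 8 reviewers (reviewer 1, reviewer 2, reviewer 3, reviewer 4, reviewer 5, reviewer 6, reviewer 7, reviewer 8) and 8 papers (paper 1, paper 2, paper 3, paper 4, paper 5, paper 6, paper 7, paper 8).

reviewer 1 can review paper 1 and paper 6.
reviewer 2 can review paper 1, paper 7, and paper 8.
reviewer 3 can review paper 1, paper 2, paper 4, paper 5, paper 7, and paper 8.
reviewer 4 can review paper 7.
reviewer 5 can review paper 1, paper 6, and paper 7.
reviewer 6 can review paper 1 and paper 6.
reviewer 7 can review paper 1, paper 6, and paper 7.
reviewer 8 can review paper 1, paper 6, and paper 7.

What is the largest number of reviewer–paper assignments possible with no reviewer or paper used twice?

5

For example, pair reviewer 1–paper 1, reviewer 2–paper 8, reviewer 3–paper 2, reviewer 4–paper 7, reviewer 5–paper 6.
The set {reviewer 1, reviewer 4, reviewer 5, reviewer 6, reviewer 7, reviewer 8} has only 3 neighbours ({paper 1, paper 6, paper 7}), so by Hall's theorem at most 5 of the 8 reviewers can be matched.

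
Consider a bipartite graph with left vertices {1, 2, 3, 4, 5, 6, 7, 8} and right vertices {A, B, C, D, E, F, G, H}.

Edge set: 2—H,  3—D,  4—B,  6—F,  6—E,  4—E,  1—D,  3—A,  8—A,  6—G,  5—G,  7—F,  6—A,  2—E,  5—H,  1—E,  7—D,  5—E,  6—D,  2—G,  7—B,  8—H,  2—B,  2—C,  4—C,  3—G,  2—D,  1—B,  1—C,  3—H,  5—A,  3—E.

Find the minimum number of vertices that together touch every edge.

8

A maximum matching has 8 edges (e.g. 1–B, 2–G, 3–D, 4–C, 5–E, 6–A, 7–F, 8–H).
By König's theorem the minimum vertex cover has the same size. One such cover is {1, 2, 3, 4, 5, 6, 7, 8}.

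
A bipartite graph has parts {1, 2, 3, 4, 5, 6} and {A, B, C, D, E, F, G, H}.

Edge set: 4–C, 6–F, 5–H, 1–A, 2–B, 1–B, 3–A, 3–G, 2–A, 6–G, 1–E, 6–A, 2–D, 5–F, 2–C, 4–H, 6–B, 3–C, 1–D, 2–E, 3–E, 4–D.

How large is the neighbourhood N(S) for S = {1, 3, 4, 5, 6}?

8

The union of neighbours of {1, 3, 4, 5, 6} is {A, B, C, D, E, F, G, H}, which has 8 elements.
Since |N(S)| = 8 ≥ |S| = 5, Hall's condition holds for this subset.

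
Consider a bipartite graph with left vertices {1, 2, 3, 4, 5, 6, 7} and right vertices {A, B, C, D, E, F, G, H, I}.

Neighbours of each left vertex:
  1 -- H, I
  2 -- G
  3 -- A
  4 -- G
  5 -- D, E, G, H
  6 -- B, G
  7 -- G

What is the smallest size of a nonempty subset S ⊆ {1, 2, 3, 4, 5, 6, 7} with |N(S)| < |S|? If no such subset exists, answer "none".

Take S = {2, 4}. Its neighbourhood is {G}, so |N(S)| = 1 < |S| = 2.
No single vertex violates Hall's condition since each has at least one neighbour, so 2 is the minimum.

2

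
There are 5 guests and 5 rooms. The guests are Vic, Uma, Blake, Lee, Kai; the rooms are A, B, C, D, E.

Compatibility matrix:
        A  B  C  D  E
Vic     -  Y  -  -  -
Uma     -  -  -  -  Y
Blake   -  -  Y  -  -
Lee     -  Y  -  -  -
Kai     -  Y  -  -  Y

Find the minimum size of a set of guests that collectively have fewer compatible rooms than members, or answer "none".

2

Take S = {Vic, Lee}. Its neighbourhood is {B}, so |N(S)| = 1 < |S| = 2.
No single vertex violates Hall's condition since each has at least one neighbour, so 2 is the minimum.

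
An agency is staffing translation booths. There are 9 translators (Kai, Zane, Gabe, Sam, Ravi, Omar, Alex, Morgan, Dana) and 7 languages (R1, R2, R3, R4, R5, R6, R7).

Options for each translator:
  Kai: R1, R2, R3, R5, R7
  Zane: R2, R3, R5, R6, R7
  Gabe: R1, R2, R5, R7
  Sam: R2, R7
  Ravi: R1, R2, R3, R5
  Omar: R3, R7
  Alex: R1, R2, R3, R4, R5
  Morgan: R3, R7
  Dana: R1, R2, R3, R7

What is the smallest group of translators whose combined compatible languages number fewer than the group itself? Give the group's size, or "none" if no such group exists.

Take S = {Kai, Gabe, Sam, Ravi, Omar, Morgan}. Its neighbourhood is {R1, R2, R3, R5, R7}, so |N(S)| = 5 < |S| = 6.
Every subset of size less than 6 has at least as many neighbours as members, so 6 is the minimum.

6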